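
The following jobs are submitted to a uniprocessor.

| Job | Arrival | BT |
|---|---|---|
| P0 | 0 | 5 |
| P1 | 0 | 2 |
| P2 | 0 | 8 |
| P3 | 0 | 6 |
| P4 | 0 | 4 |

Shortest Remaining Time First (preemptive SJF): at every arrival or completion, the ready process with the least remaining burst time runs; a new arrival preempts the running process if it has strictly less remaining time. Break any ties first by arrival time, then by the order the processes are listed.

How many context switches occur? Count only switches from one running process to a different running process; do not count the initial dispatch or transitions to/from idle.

4

Schedule: | P1 0-2 | P4 2-6 | P0 6-11 | P3 11-17 | P2 17-25 |
Completion: P0=11  P1=2  P2=25  P3=17  P4=6
Turnaround (C−A): P0=11  P1=2  P2=25  P3=17  P4=6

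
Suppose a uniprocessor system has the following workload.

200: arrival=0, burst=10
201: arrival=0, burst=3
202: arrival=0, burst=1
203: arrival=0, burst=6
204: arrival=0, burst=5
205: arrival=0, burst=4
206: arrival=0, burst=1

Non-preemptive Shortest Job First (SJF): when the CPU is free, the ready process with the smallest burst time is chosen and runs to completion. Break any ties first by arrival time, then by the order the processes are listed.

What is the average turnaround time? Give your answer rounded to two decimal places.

11.57

Schedule: | 202 0-1 | 206 1-2 | 201 2-5 | 205 5-9 | 204 9-14 | 203 14-20 | 200 20-30 |
Completion: 200=30  201=5  202=1  203=20  204=14  205=9  206=2
Turnaround times: 200=30, 201=5, 202=1, 203=20, 204=14, 205=9, 206=2
Average turnaround = (30+5+1+20+14+9+2) / 7 = 81/7 = 11.57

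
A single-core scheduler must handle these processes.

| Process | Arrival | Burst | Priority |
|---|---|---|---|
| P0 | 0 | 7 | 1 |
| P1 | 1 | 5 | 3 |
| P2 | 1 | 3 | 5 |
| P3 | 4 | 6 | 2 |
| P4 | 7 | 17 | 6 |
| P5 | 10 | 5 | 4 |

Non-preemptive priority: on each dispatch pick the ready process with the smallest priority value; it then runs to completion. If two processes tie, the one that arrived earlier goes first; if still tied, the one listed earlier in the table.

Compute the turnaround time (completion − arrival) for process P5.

Schedule: | P0 0-7 | P3 7-13 | P1 13-18 | P5 18-23 | P2 23-26 | P4 26-43 |
Completion: P0=7  P1=18  P2=26  P3=13  P4=43  P5=23
Turnaround(P5) = completion − arrival = 23 − 10 = 13

13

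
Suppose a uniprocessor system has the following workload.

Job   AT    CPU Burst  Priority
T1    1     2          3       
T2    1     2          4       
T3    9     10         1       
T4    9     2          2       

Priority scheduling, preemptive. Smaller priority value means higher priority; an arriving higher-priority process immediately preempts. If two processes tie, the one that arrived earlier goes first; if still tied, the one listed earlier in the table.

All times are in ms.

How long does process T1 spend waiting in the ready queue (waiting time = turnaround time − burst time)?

0

Timeline: | idle 0-1 | T1 1-3 | T2 3-5 | idle 5-9 | T3 9-19 | T4 19-21 |
Completion: T1=3  T2=5  T3=19  T4=21
Waiting(T1) = turnaround − burst = 2 − 2 = 0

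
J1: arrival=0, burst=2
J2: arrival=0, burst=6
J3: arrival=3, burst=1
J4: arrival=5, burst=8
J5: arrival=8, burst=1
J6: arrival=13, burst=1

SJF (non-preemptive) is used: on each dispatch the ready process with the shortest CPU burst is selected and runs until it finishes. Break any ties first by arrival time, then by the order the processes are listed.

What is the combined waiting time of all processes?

18

Timeline: | J1 0-2 | J2 2-8 | J3 8-9 | J5 9-10 | J4 10-18 | J6 18-19 |
Completion: J1=2  J2=8  J3=9  J4=18  J5=10  J6=19
Waiting = turnaround − burst: J1=0, J2=2, J3=5, J4=5, J5=1, J6=5
Total waiting = 0 + 2 + 5 + 5 + 1 + 5 = 18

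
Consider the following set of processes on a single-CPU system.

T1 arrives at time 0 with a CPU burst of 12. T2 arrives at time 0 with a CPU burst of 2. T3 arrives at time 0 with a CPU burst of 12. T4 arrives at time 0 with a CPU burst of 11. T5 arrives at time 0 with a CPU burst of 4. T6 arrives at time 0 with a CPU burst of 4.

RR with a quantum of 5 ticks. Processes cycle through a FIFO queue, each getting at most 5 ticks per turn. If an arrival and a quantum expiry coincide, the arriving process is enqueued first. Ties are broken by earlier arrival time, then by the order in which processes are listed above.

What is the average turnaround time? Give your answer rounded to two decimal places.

30.67

Schedule: | T1 0-5 | T2 5-7 | T3 7-12 | T4 12-17 | T5 17-21 | T6 21-25 | T1 25-30 | T3 30-35 | T4 35-40 | T1 40-42 | T3 42-44 | T4 44-45 |
Completion: T1=42  T2=7  T3=44  T4=45  T5=21  T6=25
Turnaround times: T1=42, T2=7, T3=44, T4=45, T5=21, T6=25
Average turnaround = (42+7+44+45+21+25) / 6 = 184/6 = 30.67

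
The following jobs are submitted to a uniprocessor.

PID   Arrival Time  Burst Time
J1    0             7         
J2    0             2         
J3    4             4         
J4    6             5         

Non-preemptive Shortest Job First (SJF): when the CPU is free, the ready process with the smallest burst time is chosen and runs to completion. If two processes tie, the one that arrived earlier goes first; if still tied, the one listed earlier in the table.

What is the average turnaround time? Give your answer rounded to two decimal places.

8.00

Schedule: | J2 0-2 | J1 2-9 | J3 9-13 | J4 13-18 |
Completion: J1=9  J2=2  J3=13  J4=18
Turnaround times: J1=9, J2=2, J3=9, J4=12
Average turnaround = (9+2+9+12) / 4 = 32/4 = 8.00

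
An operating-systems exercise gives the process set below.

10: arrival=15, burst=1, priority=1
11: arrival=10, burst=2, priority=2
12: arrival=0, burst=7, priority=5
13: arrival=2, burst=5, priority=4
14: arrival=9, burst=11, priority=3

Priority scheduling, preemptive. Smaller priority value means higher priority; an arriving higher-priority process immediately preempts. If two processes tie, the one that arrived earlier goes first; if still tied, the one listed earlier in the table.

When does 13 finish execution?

7

Timeline: | 12 0-2 | 13 2-7 | 12 7-9 | 14 9-10 | 11 10-12 | 14 12-15 | 10 15-16 | 14 16-23 | 12 23-26 |
Completion: 10=16  11=12  12=26  13=7  14=23
Turnaround (C−A): 10=1  11=2  12=26  13=5  14=14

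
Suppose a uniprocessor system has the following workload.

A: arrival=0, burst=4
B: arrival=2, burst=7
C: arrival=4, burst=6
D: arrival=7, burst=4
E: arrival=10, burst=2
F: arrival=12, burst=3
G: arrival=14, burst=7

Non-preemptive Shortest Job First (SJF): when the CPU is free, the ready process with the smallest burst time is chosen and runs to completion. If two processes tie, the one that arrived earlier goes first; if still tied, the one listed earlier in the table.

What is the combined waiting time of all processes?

Timeline: | A 0-4 | C 4-10 | E 10-12 | F 12-15 | D 15-19 | B 19-26 | G 26-33 |
Completion: A=4  B=26  C=10  D=19  E=12  F=15  G=33
Waiting = turnaround − burst: A=0, B=17, C=0, D=8, E=0, F=0, G=12
Total waiting = 0 + 17 + 0 + 8 + 0 + 0 + 12 = 37

37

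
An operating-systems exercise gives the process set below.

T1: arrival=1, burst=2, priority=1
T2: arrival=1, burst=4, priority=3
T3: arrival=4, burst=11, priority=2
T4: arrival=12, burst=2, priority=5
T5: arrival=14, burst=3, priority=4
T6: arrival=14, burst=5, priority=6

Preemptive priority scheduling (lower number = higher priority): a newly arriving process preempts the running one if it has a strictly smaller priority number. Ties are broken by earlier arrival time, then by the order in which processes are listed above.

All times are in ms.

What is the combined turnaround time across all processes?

62

Gantt: | idle 0-1 | T1 1-3 | T2 3-4 | T3 4-15 | T2 15-18 | T5 18-21 | T4 21-23 | T6 23-28 |
Completion: T1=3  T2=18  T3=15  T4=23  T5=21  T6=28
Turnaround (C−A): T1=2  T2=17  T3=11  T4=11  T5=7  T6=14
Turnaround = completion − arrival: T1=2, T2=17, T3=11, T4=11, T5=7, T6=14
Total turnaround = 2 + 17 + 11 + 11 + 7 + 14 = 62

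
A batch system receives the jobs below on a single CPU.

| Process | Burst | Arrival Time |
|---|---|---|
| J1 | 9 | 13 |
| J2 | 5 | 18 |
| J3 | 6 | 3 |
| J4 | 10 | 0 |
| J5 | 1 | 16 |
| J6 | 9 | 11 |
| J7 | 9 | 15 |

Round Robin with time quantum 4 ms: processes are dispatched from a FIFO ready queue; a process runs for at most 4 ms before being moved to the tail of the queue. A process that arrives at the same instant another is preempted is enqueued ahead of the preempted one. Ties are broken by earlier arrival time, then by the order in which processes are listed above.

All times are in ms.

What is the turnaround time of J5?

13

Schedule: | J4 0-4 | J3 4-8 | J4 8-12 | J3 12-14 | J6 14-18 | J4 18-20 | J1 20-24 | J7 24-28 | J5 28-29 | J2 29-33 | J6 33-37 | J1 37-41 | J7 41-45 | J2 45-46 | J6 46-47 | J1 47-48 | J7 48-49 |
Completion: J1=48  J2=46  J3=14  J4=20  J5=29  J6=47  J7=49
Turnaround (C−A): J1=35  J2=28  J3=11  J4=20  J5=13  J6=36  J7=34
Turnaround(J5) = completion − arrival = 29 − 16 = 13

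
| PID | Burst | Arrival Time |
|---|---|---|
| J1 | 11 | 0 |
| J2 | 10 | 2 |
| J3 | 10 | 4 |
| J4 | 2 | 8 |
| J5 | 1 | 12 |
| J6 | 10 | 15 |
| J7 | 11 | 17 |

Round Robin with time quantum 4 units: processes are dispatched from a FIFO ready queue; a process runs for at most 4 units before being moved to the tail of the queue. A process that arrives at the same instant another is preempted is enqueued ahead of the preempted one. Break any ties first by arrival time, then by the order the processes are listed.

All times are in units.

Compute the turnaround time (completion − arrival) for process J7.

Timeline: | J1 0-4 | J2 4-8 | J3 8-12 | J1 12-16 | J4 16-18 | J2 18-22 | J5 22-23 | J3 23-27 | J6 27-31 | J1 31-34 | J7 34-38 | J2 38-40 | J3 40-42 | J6 42-46 | J7 46-50 | J6 50-52 | J7 52-55 |
Completion: J1=34  J2=40  J3=42  J4=18  J5=23  J6=52  J7=55
Turnaround(J7) = completion − arrival = 55 − 17 = 38

38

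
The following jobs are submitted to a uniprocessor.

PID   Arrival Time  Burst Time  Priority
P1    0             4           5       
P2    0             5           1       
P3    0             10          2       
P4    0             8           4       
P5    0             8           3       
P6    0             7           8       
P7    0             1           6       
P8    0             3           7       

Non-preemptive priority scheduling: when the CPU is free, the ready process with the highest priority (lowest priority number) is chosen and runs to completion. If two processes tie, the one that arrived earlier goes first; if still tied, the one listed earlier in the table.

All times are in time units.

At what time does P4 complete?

31

Schedule: | P2 0-5 | P3 5-15 | P5 15-23 | P4 23-31 | P1 31-35 | P7 35-36 | P8 36-39 | P6 39-46 |
Completion: P1=35  P2=5  P3=15  P4=31  P5=23  P6=46  P7=36  P8=39
Turnaround (C−A): P1=35  P2=5  P3=15  P4=31  P5=23  P6=46  P7=36  P8=39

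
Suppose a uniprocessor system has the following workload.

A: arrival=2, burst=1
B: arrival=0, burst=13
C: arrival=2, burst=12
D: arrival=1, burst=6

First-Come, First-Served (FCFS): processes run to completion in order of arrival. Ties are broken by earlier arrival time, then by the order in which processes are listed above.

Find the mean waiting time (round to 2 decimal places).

Gantt: | B 0-13 | D 13-19 | A 19-20 | C 20-32 |
Completion: A=20  B=13  C=32  D=19
Turnaround (C−A): A=18  B=13  C=30  D=18
Waiting times: A=17, B=0, C=18, D=12
Average waiting = (17+0+18+12) / 4 = 47/4 = 11.75

11.75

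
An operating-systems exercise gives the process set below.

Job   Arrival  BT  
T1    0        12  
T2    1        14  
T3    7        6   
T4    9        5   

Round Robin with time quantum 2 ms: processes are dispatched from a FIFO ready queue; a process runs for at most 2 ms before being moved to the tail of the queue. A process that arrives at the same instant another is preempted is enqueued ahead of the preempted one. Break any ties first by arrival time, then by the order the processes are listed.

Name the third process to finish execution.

Gantt: | T1 0-2 | T2 2-4 | T1 4-6 | T2 6-8 | T1 8-10 | T3 10-12 | T2 12-14 | T4 14-16 | T1 16-18 | T3 18-20 | T2 20-22 | T4 22-24 | T1 24-26 | T3 26-28 | T2 28-30 | T4 30-31 | T1 31-33 | T2 33-37 |
Completion: T1=33  T2=37  T3=28  T4=31
Turnaround (C−A): T1=33  T2=36  T3=21  T4=22
Finish order: T3 → T4 → T1 → T2

T1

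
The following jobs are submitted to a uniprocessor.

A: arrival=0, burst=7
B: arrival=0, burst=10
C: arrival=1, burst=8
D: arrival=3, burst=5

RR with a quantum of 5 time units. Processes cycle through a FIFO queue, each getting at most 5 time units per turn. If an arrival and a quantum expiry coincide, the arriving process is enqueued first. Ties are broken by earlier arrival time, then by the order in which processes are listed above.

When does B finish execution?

Timeline: | A 0-5 | B 5-10 | C 10-15 | D 15-20 | A 20-22 | B 22-27 | C 27-30 |
Completion: A=22  B=27  C=30  D=20
Turnaround (C−A): A=22  B=27  C=29  D=17

27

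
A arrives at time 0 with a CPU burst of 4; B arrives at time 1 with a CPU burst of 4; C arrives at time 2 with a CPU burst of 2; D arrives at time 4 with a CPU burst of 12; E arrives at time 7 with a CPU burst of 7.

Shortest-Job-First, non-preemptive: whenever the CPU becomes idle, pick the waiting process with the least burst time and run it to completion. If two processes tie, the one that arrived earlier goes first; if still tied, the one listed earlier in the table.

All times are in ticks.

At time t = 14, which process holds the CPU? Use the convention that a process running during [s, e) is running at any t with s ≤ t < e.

Timeline: | A 0-4 | C 4-6 | B 6-10 | E 10-17 | D 17-29 |
Completion: A=4  B=10  C=6  D=29  E=17

E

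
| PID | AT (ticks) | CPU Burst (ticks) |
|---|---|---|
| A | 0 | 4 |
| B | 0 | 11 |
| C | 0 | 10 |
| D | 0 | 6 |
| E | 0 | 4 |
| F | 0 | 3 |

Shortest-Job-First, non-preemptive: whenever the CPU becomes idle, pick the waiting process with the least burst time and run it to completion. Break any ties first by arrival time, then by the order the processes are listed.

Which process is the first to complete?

Gantt: | F 0-3 | A 3-7 | E 7-11 | D 11-17 | C 17-27 | B 27-38 |
Completion: A=7  B=38  C=27  D=17  E=11  F=3
Turnaround (C−A): A=7  B=38  C=27  D=17  E=11  F=3
Finish order: F → A → E → D → C → B

F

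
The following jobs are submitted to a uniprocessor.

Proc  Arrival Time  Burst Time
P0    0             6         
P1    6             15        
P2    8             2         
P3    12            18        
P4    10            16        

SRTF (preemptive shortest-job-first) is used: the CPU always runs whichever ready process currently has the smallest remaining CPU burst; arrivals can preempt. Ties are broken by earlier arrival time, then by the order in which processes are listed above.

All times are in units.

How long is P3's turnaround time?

Schedule: | P0 0-6 | P1 6-8 | P2 8-10 | P1 10-23 | P4 23-39 | P3 39-57 |
Completion: P0=6  P1=23  P2=10  P3=57  P4=39
Turnaround (C−A): P0=6  P1=17  P2=2  P3=45  P4=29
Turnaround(P3) = completion − arrival = 57 − 12 = 45

45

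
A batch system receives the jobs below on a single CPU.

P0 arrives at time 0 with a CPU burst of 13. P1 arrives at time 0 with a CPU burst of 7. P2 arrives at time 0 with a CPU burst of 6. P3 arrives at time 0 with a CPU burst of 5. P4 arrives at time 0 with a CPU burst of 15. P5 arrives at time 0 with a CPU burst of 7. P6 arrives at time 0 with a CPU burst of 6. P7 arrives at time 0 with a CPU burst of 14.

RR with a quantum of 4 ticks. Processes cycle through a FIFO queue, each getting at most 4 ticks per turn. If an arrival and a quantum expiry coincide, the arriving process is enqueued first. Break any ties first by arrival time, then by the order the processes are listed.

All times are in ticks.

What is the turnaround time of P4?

Timeline: | P0 0-4 | P1 4-8 | P2 8-12 | P3 12-16 | P4 16-20 | P5 20-24 | P6 24-28 | P7 28-32 | P0 32-36 | P1 36-39 | P2 39-41 | P3 41-42 | P4 42-46 | P5 46-49 | P6 49-51 | P7 51-55 | P0 55-59 | P4 59-63 | P7 63-67 | P0 67-68 | P4 68-71 | P7 71-73 |
Completion: P0=68  P1=39  P2=41  P3=42  P4=71  P5=49  P6=51  P7=73
Turnaround (C−A): P0=68  P1=39  P2=41  P3=42  P4=71  P5=49  P6=51  P7=73
Turnaround(P4) = completion − arrival = 71 − 0 = 71

71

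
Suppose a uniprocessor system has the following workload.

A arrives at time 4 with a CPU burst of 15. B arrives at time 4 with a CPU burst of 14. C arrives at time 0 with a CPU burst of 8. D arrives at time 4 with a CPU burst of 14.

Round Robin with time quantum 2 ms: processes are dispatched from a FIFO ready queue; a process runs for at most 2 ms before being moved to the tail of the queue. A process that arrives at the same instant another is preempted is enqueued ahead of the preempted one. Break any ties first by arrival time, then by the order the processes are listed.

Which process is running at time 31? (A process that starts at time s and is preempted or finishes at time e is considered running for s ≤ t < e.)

Timeline: | C 0-4 | A 4-6 | B 6-8 | D 8-10 | C 10-12 | A 12-14 | B 14-16 | D 16-18 | C 18-20 | A 20-22 | B 22-24 | D 24-26 | A 26-28 | B 28-30 | D 30-32 | A 32-34 | B 34-36 | D 36-38 | A 38-40 | B 40-42 | D 42-44 | A 44-46 | B 46-48 | D 48-50 | A 50-51 |
Completion: A=51  B=48  C=20  D=50
Turnaround (C−A): A=47  B=44  C=20  D=46

D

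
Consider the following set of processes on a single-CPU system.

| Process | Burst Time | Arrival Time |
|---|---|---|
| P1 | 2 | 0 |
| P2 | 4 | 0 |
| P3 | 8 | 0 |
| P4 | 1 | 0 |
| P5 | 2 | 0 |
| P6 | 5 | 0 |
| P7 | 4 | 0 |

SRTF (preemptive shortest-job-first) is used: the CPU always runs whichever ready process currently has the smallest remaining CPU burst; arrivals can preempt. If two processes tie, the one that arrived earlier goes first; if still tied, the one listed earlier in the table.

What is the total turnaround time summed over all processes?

75

Gantt: | P4 0-1 | P1 1-3 | P5 3-5 | P2 5-9 | P7 9-13 | P6 13-18 | P3 18-26 |
Completion: P1=3  P2=9  P3=26  P4=1  P5=5  P6=18  P7=13
Turnaround (C−A): P1=3  P2=9  P3=26  P4=1  P5=5  P6=18  P7=13
Turnaround = completion − arrival: P1=3, P2=9, P3=26, P4=1, P5=5, P6=18, P7=13
Total turnaround = 3 + 9 + 26 + 1 + 5 + 18 + 13 = 75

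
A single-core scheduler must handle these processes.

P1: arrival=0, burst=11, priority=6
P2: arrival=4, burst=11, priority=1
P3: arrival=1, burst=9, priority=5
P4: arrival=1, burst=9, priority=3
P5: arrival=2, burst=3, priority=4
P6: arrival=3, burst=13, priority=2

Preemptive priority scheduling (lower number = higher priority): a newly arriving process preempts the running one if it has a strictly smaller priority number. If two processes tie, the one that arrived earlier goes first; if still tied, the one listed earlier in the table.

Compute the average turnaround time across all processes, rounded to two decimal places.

34.00

Timeline: | P1 0-1 | P4 1-3 | P6 3-4 | P2 4-15 | P6 15-27 | P4 27-34 | P5 34-37 | P3 37-46 | P1 46-56 |
Completion: P1=56  P2=15  P3=46  P4=34  P5=37  P6=27
Turnaround (C−A): P1=56  P2=11  P3=45  P4=33  P5=35  P6=24
Turnaround times: P1=56, P2=11, P3=45, P4=33, P5=35, P6=24
Average turnaround = (56+11+45+33+35+24) / 6 = 204/6 = 34.00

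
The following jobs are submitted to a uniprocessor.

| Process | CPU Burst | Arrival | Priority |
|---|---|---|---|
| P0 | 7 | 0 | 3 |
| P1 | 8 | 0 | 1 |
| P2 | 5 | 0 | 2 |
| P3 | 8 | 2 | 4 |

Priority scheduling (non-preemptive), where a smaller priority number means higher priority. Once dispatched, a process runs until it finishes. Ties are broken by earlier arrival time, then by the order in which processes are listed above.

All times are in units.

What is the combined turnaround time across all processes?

67

Timeline: | P1 0-8 | P2 8-13 | P0 13-20 | P3 20-28 |
Completion: P0=20  P1=8  P2=13  P3=28
Turnaround (C−A): P0=20  P1=8  P2=13  P3=26
Turnaround = completion − arrival: P0=20, P1=8, P2=13, P3=26
Total turnaround = 20 + 8 + 13 + 26 = 67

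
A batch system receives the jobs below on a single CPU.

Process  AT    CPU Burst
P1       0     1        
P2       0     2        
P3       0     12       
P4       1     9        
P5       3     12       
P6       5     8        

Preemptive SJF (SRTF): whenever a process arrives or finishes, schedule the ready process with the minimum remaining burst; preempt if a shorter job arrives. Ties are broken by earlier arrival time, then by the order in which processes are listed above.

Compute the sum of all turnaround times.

103

Gantt: | P1 0-1 | P2 1-3 | P4 3-12 | P6 12-20 | P3 20-32 | P5 32-44 |
Completion: P1=1  P2=3  P3=32  P4=12  P5=44  P6=20
Turnaround = completion − arrival: P1=1, P2=3, P3=32, P4=11, P5=41, P6=15
Total turnaround = 1 + 3 + 32 + 11 + 41 + 15 = 103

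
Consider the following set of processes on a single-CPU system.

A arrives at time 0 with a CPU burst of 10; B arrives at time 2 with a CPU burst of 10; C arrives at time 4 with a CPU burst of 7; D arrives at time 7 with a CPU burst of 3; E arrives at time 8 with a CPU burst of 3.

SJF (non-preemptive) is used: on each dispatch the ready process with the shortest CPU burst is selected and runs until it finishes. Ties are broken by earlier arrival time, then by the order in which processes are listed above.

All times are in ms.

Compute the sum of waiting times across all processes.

Timeline: | A 0-10 | D 10-13 | E 13-16 | C 16-23 | B 23-33 |
Completion: A=10  B=33  C=23  D=13  E=16
Turnaround (C−A): A=10  B=31  C=19  D=6  E=8
Waiting = turnaround − burst: A=0, B=21, C=12, D=3, E=5
Total waiting = 0 + 21 + 12 + 3 + 5 = 41

41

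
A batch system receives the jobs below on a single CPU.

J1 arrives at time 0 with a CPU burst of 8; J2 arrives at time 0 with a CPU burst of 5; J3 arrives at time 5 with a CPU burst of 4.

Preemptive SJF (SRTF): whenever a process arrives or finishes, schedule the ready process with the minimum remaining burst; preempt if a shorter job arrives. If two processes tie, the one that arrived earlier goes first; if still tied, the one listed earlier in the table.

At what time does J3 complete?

Schedule: | J2 0-5 | J3 5-9 | J1 9-17 |
Completion: J1=17  J2=5  J3=9

9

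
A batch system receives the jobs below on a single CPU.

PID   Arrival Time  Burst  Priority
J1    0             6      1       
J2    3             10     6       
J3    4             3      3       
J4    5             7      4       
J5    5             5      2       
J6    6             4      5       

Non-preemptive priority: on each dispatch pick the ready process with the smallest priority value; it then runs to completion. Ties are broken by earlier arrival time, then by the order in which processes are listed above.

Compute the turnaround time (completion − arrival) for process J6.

Schedule: | J1 0-6 | J5 6-11 | J3 11-14 | J4 14-21 | J6 21-25 | J2 25-35 |
Completion: J1=6  J2=35  J3=14  J4=21  J5=11  J6=25
Turnaround(J6) = completion − arrival = 25 − 6 = 19

19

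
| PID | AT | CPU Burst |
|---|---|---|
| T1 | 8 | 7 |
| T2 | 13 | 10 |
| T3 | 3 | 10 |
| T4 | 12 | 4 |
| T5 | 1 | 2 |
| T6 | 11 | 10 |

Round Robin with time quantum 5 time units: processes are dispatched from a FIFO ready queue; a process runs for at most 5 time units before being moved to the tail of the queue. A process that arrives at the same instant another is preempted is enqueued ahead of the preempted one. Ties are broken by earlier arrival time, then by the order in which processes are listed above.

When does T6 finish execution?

39

Gantt: | idle 0-1 | T5 1-3 | T3 3-8 | T1 8-13 | T3 13-18 | T6 18-23 | T4 23-27 | T2 27-32 | T1 32-34 | T6 34-39 | T2 39-44 |
Completion: T1=34  T2=44  T3=18  T4=27  T5=3  T6=39
Turnaround (C−A): T1=26  T2=31  T3=15  T4=15  T5=2  T6=28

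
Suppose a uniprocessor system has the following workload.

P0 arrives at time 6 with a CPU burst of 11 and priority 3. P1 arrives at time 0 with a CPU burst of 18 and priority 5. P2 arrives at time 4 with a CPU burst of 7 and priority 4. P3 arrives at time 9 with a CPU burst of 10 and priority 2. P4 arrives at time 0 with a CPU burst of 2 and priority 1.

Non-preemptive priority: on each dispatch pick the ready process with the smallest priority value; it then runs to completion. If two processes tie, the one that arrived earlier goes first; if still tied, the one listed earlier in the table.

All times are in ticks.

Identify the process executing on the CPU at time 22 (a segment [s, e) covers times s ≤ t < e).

Timeline: | P4 0-2 | P1 2-20 | P3 20-30 | P0 30-41 | P2 41-48 |
Completion: P0=41  P1=20  P2=48  P3=30  P4=2

P3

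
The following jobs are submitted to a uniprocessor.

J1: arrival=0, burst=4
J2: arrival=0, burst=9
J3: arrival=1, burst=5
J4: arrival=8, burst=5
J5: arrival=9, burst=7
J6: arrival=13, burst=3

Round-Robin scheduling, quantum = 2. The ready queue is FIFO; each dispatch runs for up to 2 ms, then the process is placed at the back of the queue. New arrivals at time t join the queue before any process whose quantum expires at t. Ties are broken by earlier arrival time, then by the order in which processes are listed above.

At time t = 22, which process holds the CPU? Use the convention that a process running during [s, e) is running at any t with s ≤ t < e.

Gantt: | J1 0-2 | J2 2-4 | J3 4-6 | J1 6-8 | J2 8-10 | J3 10-12 | J4 12-14 | J5 14-16 | J2 16-18 | J3 18-19 | J6 19-21 | J4 21-23 | J5 23-25 | J2 25-27 | J6 27-28 | J4 28-29 | J5 29-31 | J2 31-32 | J5 32-33 |
Completion: J1=8  J2=32  J3=19  J4=29  J5=33  J6=28

J4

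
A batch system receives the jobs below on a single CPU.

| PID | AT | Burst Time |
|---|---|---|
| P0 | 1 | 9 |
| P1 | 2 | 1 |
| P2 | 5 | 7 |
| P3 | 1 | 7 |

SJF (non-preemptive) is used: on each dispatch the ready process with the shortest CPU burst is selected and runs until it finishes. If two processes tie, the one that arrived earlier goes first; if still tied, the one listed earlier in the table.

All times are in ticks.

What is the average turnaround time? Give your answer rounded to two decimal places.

Schedule: | idle 0-1 | P3 1-8 | P1 8-9 | P2 9-16 | P0 16-25 |
Completion: P0=25  P1=9  P2=16  P3=8
Turnaround (C−A): P0=24  P1=7  P2=11  P3=7
Turnaround times: P0=24, P1=7, P2=11, P3=7
Average turnaround = (24+7+11+7) / 4 = 49/4 = 12.25

12.25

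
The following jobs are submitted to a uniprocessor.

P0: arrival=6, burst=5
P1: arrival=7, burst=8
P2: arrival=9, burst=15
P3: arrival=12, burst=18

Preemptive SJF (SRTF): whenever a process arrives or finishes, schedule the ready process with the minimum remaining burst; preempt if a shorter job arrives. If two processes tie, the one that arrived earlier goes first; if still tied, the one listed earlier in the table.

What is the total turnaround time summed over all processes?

Schedule: | idle 0-6 | P0 6-11 | P1 11-19 | P2 19-34 | P3 34-52 |
Completion: P0=11  P1=19  P2=34  P3=52
Turnaround (C−A): P0=5  P1=12  P2=25  P3=40
Turnaround = completion − arrival: P0=5, P1=12, P2=25, P3=40
Total turnaround = 5 + 12 + 25 + 40 = 82

82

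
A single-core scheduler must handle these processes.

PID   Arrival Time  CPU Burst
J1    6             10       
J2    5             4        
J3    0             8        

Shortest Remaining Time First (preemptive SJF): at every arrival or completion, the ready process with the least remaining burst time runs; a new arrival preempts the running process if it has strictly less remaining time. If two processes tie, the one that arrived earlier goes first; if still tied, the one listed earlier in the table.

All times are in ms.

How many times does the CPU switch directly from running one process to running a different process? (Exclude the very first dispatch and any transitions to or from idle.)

2

Schedule: | J3 0-8 | J2 8-12 | J1 12-22 |
Completion: J1=22  J2=12  J3=8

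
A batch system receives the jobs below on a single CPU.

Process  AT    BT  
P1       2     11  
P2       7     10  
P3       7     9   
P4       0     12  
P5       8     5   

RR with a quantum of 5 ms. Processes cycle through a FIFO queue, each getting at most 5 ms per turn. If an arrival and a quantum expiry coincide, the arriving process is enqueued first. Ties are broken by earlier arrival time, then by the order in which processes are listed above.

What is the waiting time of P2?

25

Schedule: | P4 0-5 | P1 5-10 | P4 10-15 | P2 15-20 | P3 20-25 | P5 25-30 | P1 30-35 | P4 35-37 | P2 37-42 | P3 42-46 | P1 46-47 |
Completion: P1=47  P2=42  P3=46  P4=37  P5=30
Turnaround (C−A): P1=45  P2=35  P3=39  P4=37  P5=22
Waiting(P2) = turnaround − burst = 35 − 10 = 25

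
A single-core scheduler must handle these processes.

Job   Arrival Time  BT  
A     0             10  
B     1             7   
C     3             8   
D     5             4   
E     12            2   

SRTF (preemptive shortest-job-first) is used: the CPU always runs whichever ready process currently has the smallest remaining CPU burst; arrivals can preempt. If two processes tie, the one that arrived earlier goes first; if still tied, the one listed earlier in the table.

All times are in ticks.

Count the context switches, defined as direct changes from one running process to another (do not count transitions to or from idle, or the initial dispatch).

Timeline: | A 0-1 | B 1-8 | D 8-12 | E 12-14 | C 14-22 | A 22-31 |
Completion: A=31  B=8  C=22  D=12  E=14

5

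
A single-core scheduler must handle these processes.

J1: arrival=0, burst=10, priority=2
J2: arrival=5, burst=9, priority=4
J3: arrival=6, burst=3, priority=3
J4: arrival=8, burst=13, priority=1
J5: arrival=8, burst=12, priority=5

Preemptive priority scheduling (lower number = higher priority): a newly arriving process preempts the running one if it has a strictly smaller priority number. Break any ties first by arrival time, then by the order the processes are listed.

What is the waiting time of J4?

Schedule: | J1 0-8 | J4 8-21 | J1 21-23 | J3 23-26 | J2 26-35 | J5 35-47 |
Completion: J1=23  J2=35  J3=26  J4=21  J5=47
Turnaround (C−A): J1=23  J2=30  J3=20  J4=13  J5=39
Waiting(J4) = turnaround − burst = 13 − 13 = 0

0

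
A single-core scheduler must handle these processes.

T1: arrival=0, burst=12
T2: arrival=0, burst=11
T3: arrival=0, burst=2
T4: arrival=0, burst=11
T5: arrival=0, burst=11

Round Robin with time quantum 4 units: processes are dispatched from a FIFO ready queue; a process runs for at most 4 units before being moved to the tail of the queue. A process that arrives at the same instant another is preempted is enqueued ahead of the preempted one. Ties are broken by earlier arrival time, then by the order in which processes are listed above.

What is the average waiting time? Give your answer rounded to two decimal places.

Timeline: | T1 0-4 | T2 4-8 | T3 8-10 | T4 10-14 | T5 14-18 | T1 18-22 | T2 22-26 | T4 26-30 | T5 30-34 | T1 34-38 | T2 38-41 | T4 41-44 | T5 44-47 |
Completion: T1=38  T2=41  T3=10  T4=44  T5=47
Turnaround (C−A): T1=38  T2=41  T3=10  T4=44  T5=47
Waiting times: T1=26, T2=30, T3=8, T4=33, T5=36
Average waiting = (26+30+8+33+36) / 5 = 133/5 = 26.60

26.60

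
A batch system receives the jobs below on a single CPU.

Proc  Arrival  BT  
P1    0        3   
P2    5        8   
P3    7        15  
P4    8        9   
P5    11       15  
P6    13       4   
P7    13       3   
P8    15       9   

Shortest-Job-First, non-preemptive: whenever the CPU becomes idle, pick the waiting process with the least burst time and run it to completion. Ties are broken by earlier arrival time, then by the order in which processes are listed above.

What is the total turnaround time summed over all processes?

Schedule: | P1 0-3 | idle 3-5 | P2 5-13 | P7 13-16 | P6 16-20 | P4 20-29 | P8 29-38 | P3 38-53 | P5 53-68 |
Completion: P1=3  P2=13  P3=53  P4=29  P5=68  P6=20  P7=16  P8=38
Turnaround = completion − arrival: P1=3, P2=8, P3=46, P4=21, P5=57, P6=7, P7=3, P8=23
Total turnaround = 3 + 8 + 46 + 21 + 57 + 7 + 3 + 23 = 168

168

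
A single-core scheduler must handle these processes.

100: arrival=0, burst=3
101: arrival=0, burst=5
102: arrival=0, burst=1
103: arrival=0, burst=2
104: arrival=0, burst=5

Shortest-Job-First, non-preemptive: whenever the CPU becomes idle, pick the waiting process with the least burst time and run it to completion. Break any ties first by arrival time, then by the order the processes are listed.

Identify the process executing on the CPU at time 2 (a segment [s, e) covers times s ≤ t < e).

103

Gantt: | 102 0-1 | 103 1-3 | 100 3-6 | 101 6-11 | 104 11-16 |
Completion: 100=6  101=11  102=1  103=3  104=16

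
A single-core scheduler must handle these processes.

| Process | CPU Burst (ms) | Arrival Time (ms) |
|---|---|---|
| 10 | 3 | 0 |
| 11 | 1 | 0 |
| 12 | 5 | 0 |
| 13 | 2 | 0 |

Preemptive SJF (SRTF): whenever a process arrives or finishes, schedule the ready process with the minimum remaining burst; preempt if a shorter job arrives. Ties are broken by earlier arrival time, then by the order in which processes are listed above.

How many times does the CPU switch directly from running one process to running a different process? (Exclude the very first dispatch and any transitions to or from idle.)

3

Schedule: | 11 0-1 | 13 1-3 | 10 3-6 | 12 6-11 |
Completion: 10=6  11=1  12=11  13=3
Turnaround (C−A): 10=6  11=1  12=11  13=3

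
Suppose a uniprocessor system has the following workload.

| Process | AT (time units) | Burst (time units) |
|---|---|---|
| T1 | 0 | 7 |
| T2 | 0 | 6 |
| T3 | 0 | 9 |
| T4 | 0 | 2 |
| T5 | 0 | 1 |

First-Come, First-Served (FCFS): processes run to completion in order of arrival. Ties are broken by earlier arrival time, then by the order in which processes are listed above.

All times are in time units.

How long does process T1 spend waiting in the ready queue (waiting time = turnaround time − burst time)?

Timeline: | T1 0-7 | T2 7-13 | T3 13-22 | T4 22-24 | T5 24-25 |
Completion: T1=7  T2=13  T3=22  T4=24  T5=25
Turnaround (C−A): T1=7  T2=13  T3=22  T4=24  T5=25
Waiting(T1) = turnaround − burst = 7 − 7 = 0

0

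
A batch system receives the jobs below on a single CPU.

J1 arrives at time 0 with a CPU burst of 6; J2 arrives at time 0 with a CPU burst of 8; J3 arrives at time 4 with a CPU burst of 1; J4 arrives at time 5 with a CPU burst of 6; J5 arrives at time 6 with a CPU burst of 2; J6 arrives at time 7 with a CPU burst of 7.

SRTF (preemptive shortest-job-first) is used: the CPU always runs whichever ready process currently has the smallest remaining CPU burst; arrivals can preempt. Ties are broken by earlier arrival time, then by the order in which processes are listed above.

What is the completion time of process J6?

Gantt: | J1 0-4 | J3 4-5 | J1 5-7 | J5 7-9 | J4 9-15 | J6 15-22 | J2 22-30 |
Completion: J1=7  J2=30  J3=5  J4=15  J5=9  J6=22
Turnaround (C−A): J1=7  J2=30  J3=1  J4=10  J5=3  J6=15

22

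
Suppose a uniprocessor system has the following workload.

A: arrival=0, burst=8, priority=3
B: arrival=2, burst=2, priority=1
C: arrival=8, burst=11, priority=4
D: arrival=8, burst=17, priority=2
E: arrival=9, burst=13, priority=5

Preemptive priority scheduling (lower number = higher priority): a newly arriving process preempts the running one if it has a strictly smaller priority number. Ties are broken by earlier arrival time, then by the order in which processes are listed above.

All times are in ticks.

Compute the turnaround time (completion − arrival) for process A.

27

Gantt: | A 0-2 | B 2-4 | A 4-8 | D 8-25 | A 25-27 | C 27-38 | E 38-51 |
Completion: A=27  B=4  C=38  D=25  E=51
Turnaround(A) = completion − arrival = 27 − 0 = 27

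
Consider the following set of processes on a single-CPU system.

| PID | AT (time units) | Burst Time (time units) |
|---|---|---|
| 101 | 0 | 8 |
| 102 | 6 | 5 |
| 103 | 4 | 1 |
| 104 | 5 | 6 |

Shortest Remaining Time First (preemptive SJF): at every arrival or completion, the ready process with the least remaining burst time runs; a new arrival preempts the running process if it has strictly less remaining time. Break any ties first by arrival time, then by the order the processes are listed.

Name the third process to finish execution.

Timeline: | 101 0-4 | 103 4-5 | 101 5-9 | 102 9-14 | 104 14-20 |
Completion: 101=9  102=14  103=5  104=20
Finish order: 103 → 101 → 102 → 104

102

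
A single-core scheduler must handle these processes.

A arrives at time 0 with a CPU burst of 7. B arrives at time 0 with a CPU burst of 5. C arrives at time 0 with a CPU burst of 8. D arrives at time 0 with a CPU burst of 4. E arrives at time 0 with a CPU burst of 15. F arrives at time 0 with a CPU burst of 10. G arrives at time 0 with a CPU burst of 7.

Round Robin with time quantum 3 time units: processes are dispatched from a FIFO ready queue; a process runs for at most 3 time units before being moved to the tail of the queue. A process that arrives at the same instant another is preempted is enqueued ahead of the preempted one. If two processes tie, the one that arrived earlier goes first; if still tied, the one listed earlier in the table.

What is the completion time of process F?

Gantt: | A 0-3 | B 3-6 | C 6-9 | D 9-12 | E 12-15 | F 15-18 | G 18-21 | A 21-24 | B 24-26 | C 26-29 | D 29-30 | E 30-33 | F 33-36 | G 36-39 | A 39-40 | C 40-42 | E 42-45 | F 45-48 | G 48-49 | E 49-52 | F 52-53 | E 53-56 |
Completion: A=40  B=26  C=42  D=30  E=56  F=53  G=49
Turnaround (C−A): A=40  B=26  C=42  D=30  E=56  F=53  G=49

53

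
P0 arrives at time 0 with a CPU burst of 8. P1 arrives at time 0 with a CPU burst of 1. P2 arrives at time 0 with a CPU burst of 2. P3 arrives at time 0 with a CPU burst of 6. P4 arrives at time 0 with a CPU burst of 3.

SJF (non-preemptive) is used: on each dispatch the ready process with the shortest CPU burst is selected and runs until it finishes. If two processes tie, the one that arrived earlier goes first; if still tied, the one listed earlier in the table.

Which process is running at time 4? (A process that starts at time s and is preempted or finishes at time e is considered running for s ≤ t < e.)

P4

Gantt: | P1 0-1 | P2 1-3 | P4 3-6 | P3 6-12 | P0 12-20 |
Completion: P0=20  P1=1  P2=3  P3=12  P4=6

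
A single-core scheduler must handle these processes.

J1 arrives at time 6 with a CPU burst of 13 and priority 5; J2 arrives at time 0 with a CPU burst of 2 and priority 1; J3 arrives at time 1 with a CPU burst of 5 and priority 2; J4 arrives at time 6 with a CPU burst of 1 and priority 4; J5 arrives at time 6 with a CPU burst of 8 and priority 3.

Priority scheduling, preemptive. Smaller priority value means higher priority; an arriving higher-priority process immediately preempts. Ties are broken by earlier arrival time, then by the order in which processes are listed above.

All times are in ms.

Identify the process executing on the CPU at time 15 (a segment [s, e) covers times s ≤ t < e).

J4

Gantt: | J2 0-2 | J3 2-7 | J5 7-15 | J4 15-16 | J1 16-29 |
Completion: J1=29  J2=2  J3=7  J4=16  J5=15
Turnaround (C−A): J1=23  J2=2  J3=6  J4=10  J5=9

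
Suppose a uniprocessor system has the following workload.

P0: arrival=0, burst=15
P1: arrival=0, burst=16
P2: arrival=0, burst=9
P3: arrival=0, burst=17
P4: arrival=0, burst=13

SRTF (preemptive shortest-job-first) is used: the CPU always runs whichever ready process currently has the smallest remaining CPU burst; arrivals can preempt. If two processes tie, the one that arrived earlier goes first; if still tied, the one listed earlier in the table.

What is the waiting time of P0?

22

Schedule: | P2 0-9 | P4 9-22 | P0 22-37 | P1 37-53 | P3 53-70 |
Completion: P0=37  P1=53  P2=9  P3=70  P4=22
Turnaround (C−A): P0=37  P1=53  P2=9  P3=70  P4=22
Waiting(P0) = turnaround − burst = 37 − 15 = 22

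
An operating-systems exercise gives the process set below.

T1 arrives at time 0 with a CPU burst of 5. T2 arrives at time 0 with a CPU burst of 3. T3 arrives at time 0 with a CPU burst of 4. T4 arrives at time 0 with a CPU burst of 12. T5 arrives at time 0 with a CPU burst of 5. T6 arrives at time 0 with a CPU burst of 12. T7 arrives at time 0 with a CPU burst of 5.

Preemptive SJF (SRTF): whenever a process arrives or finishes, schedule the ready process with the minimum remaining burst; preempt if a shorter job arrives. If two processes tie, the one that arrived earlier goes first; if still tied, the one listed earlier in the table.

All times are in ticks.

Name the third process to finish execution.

T1

Schedule: | T2 0-3 | T3 3-7 | T1 7-12 | T5 12-17 | T7 17-22 | T4 22-34 | T6 34-46 |
Completion: T1=12  T2=3  T3=7  T4=34  T5=17  T6=46  T7=22
Finish order: T2 → T3 → T1 → T5 → T7 → T4 → T6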